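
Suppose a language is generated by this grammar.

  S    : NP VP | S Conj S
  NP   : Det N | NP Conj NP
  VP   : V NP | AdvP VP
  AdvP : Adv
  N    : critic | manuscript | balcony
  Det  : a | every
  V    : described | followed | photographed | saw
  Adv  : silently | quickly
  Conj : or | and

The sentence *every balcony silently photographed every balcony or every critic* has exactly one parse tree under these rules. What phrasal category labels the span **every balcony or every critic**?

[S [NP [Det every] [N balcony]] [VP [AdvP [Adv silently]] [VP [V photographed] [NP [NP [Det every] [N balcony]] [Conj or] [NP [Det every] [N critic]]]]]]
The span 'every balcony or every critic' is the NP node built by NP → NP Conj NP.

NP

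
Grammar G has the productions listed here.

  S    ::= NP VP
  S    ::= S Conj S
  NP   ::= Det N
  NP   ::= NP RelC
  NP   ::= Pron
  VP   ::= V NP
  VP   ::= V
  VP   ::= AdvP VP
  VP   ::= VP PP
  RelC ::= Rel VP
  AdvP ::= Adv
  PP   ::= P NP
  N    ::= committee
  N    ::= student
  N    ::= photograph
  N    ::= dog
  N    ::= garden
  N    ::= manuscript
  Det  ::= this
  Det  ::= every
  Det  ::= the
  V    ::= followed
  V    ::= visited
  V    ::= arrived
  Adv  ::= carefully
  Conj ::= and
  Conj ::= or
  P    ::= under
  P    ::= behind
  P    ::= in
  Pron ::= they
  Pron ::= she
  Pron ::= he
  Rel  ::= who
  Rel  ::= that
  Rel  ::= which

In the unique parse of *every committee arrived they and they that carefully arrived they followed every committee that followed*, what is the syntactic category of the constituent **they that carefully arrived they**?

[S [S [NP [Det every] [N committee]] [VP [V arrived] [NP [Pron they]]]] [Conj and] [S [NP [NP [Pron they]] [RelC [Rel that] [VP [AdvP [Adv carefully]] [VP [V arrived] [NP [Pron they]]]]]] [VP [V followed] [NP [NP [Det every] [N committee]] [RelC [Rel that] [VP [V followed]]]]]]]
The span 'they that carefully arrived they' is the NP node built by NP → NP RelC.

NP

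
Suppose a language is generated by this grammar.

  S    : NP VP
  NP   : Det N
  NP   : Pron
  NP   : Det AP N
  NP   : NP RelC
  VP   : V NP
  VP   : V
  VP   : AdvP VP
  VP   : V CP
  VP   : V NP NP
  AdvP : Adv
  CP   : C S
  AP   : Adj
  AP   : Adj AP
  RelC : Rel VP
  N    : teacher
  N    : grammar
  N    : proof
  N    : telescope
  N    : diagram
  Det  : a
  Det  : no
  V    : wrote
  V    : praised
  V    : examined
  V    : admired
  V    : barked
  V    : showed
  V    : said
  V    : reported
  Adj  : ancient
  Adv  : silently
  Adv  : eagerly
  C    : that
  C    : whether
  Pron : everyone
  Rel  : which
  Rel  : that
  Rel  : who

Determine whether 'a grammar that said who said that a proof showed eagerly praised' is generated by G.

Grammatical

[S [NP [NP [NP [Det a] [N grammar]] [RelC [Rel that] [VP [V said]]]] [RelC [Rel who] [VP [V said] [CP [C that] [S [NP [Det a] [N proof]] [VP [V showed]]]]]]] [VP [AdvP [Adv eagerly]] [VP [V praised]]]]
Each bracket corresponds to one application of a listed rule, so the string is derivable from S.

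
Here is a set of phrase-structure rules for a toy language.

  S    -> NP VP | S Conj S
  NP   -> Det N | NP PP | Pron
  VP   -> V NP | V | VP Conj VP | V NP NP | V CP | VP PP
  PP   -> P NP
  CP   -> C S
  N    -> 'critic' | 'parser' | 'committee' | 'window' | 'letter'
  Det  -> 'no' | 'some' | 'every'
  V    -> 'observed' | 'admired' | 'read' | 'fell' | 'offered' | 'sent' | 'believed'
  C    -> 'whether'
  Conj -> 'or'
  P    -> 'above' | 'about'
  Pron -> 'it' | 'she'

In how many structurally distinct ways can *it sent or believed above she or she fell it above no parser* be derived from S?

Two of the 4 distinct bracketings:
[S [S [NP [Pron it]] [VP [VP [V sent]] [Conj or] [VP [VP [V believed]] [PP [P above] [NP [Pron she]]]]]] [Conj or] [S [NP [Pron she]] [VP [V fell] [NP [NP [Pron it]] [PP [P above] [NP [Det no] [N parser]]]]]]]
[S [S [NP [Pron it]] [VP [VP [V sent]] [Conj or] [VP [VP [V believed]] [PP [P above] [NP [Pron she]]]]]] [Conj or] [S [NP [Pron she]] [VP [VP [V fell] [NP [Pron it]]] [PP [P above] [NP [Det no] [N parser]]]]]]
The difference turns on whether NP → NP PP is used at the relevant span, versus an alternative expansion of NP.

4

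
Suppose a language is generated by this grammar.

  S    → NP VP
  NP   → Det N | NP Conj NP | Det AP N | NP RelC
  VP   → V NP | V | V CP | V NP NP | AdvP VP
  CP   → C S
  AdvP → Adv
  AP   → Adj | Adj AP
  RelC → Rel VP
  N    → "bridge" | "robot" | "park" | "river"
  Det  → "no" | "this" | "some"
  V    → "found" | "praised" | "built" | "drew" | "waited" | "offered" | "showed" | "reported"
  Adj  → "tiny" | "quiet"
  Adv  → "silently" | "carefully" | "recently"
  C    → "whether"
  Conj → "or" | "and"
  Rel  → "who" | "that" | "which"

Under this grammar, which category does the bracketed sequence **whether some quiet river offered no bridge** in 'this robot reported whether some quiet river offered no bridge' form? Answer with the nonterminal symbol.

CP

S
  NP
    Det: this
    N: robot
  VP
    V: reported
    CP
      C: whether
      S
        NP
          Det: some
          AP
            Adj: quiet
          N: river
        VP
          V: offered
          NP
            Det: no
            N: bridge
The span 'whether some quiet river offered no bridge' is the CP node built by CP → C S.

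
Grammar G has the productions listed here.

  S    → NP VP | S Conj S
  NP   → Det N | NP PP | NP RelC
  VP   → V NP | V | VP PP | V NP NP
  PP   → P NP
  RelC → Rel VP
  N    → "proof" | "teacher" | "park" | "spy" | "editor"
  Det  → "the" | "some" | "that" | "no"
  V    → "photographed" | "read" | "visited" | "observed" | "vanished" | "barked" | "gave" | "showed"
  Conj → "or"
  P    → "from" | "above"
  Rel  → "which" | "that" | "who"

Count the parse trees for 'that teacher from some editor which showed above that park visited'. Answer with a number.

Two of the 5 distinct bracketings:
[S [NP [NP [Det that] [N teacher]] [PP [P from] [NP [NP [NP [Det some] [N editor]] [RelC [Rel which] [VP [V showed]]]] [PP [P above] [NP [Det that] [N park]]]]]] [VP [V visited]]]
[S [NP [NP [Det that] [N teacher]] [PP [P from] [NP [NP [Det some] [N editor]] [RelC [Rel which] [VP [VP [V showed]] [PP [P above] [NP [Det that] [N park]]]]]]]] [VP [V visited]]]
The difference turns on whether VP → VP PP is used at the relevant span, versus an alternative expansion of VP.

5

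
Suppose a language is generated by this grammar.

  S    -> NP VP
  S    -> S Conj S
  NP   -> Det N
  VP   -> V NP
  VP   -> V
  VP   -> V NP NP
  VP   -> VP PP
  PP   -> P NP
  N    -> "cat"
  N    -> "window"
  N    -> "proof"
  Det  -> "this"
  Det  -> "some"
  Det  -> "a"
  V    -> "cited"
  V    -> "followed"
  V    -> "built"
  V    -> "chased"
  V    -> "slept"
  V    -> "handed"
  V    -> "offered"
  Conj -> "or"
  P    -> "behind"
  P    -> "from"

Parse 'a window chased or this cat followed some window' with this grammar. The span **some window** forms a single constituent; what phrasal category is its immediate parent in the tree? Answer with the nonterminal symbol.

S
  S
    NP
      Det: a
      N: window
    VP
      V: chased
  Conj: or
  S
    NP
      Det: this
      N: cat
    VP
      V: followed
      NP
        Det: some
        N: window
The span 'some window' is the NP node built by NP → Det N.
Its mother is the VP built by VP → V NP.

VP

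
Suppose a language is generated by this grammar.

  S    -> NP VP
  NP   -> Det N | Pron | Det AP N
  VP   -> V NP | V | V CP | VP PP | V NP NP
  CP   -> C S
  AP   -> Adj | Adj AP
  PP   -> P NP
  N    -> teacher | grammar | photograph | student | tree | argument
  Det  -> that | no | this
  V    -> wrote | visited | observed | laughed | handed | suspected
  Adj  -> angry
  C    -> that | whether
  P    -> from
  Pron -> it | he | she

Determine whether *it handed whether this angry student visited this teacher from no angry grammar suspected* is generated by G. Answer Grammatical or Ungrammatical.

Ungrammatical

For S → NP VP, the only prefix that parses as NP is 'it', but the remainder 'handed whether this angry student visited this teacher from no angry grammar suspected' is not a VP under these rules.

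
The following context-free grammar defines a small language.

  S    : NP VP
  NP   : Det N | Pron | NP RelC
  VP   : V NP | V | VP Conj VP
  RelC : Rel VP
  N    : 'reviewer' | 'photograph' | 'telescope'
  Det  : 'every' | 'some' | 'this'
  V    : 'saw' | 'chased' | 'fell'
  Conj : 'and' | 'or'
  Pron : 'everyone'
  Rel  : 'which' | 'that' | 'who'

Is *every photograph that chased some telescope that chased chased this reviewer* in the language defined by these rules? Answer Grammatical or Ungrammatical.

S
  NP
    NP
      Det: every
      N: photograph
    RelC
      Rel: that
      VP
        V: chased
        NP
          NP
            Det: some
            N: telescope
          RelC
            Rel: that
            VP
              V: chased
  VP
    V: chased
    NP
      Det: this
      N: reviewer
Each bracket corresponds to one application of a listed rule, so the string is derivable from S.

Grammatical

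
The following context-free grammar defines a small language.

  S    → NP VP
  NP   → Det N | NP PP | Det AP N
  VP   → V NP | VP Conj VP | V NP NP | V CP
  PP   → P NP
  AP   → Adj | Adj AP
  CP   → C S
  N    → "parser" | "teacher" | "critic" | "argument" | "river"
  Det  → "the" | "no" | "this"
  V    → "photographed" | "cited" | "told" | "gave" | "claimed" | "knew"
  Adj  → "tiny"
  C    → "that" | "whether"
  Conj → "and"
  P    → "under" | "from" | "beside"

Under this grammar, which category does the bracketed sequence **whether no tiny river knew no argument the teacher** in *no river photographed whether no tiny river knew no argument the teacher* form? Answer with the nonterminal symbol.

[S [NP [Det no] [N river]] [VP [V photographed] [CP [C whether] [S [NP [Det no] [AP [Adj tiny]] [N river]] [VP [V knew] [NP [Det no] [N argument]] [NP [Det the] [N teacher]]]]]]]
The span 'whether no tiny river knew no argument the teacher' is the CP node built by CP → C S.

CP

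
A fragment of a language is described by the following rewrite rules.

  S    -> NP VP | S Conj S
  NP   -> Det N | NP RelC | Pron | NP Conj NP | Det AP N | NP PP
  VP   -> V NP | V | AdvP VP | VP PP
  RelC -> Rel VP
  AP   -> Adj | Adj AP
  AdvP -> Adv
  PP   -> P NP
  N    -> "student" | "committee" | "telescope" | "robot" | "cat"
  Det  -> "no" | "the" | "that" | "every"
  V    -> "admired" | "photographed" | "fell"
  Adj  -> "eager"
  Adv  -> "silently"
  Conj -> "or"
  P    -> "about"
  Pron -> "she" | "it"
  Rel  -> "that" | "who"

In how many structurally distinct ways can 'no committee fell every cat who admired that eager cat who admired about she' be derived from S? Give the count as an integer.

8

Two of the 8 distinct bracketings:
[S [NP [Det no] [N committee]] [VP [V fell] [NP [NP [Det every] [N cat]] [RelC [Rel who] [VP [V admired] [NP [NP [Det that] [AP [Adj eager]] [N cat]] [RelC [Rel who] [VP [VP [V admired]] [PP [P about] [NP [Pron she]]]]]]]]]]]
[S [NP [Det no] [N committee]] [VP [V fell] [NP [NP [Det every] [N cat]] [RelC [Rel who] [VP [V admired] [NP [NP [NP [Det that] [AP [Adj eager]] [N cat]] [RelC [Rel who] [VP [V admired]]]] [PP [P about] [NP [Pron she]]]]]]]]]
The difference turns on whether NP → NP PP is used at the relevant span, versus an alternative expansion of NP.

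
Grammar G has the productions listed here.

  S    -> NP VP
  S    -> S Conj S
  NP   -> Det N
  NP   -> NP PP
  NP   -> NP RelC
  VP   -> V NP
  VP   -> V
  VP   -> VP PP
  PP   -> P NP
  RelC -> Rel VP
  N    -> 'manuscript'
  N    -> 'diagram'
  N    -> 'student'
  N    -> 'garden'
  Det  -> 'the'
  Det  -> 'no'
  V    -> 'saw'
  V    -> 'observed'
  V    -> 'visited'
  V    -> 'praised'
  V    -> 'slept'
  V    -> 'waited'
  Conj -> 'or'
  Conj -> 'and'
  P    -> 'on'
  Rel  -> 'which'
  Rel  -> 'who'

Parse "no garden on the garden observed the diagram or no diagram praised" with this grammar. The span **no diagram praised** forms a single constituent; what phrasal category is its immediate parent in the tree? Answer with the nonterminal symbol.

S

S
  S
    NP
      NP
        Det: no
        N: garden
      PP
        P: on
        NP
          Det: the
          N: garden
    VP
      V: observed
      NP
        Det: the
        N: diagram
  Conj: or
  S
    NP
      Det: no
      N: diagram
    VP
      V: praised
The span 'no diagram praised' is the S node built by S → NP VP.
Its mother is the S built by S → S Conj S.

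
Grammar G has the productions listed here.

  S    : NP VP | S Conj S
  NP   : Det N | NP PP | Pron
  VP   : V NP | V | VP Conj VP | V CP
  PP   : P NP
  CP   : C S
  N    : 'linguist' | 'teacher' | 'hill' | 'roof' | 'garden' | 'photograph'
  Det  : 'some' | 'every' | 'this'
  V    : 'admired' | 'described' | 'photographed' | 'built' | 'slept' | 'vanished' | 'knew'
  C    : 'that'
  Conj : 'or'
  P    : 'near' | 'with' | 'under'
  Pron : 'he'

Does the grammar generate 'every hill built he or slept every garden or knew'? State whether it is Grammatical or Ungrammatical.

S
  NP
    Det: every
    N: hill
  VP
    VP
      V: built
      NP
        Pron: he
    Conj: or
    VP
      VP
        V: slept
        NP
          Det: every
          N: garden
      Conj: or
      VP
        V: knew
The bracketing above is licensed at every node by one of the given productions, with S at the root.

Grammatical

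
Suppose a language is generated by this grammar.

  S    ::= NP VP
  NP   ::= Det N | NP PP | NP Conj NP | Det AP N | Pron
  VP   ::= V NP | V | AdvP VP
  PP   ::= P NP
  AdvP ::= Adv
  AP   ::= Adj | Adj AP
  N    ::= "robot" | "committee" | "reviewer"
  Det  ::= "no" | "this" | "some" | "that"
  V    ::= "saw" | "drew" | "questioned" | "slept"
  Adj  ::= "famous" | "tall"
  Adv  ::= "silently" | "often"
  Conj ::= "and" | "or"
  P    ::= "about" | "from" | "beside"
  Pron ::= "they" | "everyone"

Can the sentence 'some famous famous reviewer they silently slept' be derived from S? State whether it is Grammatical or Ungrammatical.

Ungrammatical

An N word can never sit immediately before a Pron word in any string this grammar generates, so the substring 'reviewer they' rules out a derivation.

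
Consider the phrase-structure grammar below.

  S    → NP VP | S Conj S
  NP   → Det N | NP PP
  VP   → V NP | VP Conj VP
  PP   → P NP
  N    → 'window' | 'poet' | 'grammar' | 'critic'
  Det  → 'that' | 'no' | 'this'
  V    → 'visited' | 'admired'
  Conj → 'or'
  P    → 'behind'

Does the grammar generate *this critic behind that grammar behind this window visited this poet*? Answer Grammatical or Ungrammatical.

Grammatical

S
  NP
    NP
      Det: this
      N: critic
    PP
      P: behind
      NP
        NP
          Det: that
          N: grammar
        PP
          P: behind
          NP
            Det: this
            N: window
  VP
    V: visited
    NP
      Det: this
      N: poet
The bracketing above is licensed at every node by one of the given productions, with S at the root.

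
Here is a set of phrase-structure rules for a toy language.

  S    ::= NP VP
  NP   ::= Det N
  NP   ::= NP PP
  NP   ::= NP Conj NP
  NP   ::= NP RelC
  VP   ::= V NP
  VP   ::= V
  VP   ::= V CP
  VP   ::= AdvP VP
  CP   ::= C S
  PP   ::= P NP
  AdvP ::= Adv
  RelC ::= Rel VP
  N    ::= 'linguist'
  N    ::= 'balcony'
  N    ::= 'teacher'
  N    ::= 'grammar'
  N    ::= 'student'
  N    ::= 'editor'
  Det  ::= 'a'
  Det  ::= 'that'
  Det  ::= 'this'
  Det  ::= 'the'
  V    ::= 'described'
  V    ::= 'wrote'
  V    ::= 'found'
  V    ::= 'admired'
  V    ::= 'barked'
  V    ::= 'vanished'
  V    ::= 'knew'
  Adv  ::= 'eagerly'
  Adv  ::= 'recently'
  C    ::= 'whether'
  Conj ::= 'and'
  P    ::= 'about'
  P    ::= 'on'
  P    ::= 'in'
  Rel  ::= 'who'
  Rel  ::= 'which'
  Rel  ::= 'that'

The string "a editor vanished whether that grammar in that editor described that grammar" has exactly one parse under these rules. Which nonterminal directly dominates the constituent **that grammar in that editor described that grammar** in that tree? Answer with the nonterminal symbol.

CP

S
  NP
    Det: a
    N: editor
  VP
    V: vanished
    CP
      C: whether
      S
        NP
          NP
            Det: that
            N: grammar
          PP
            P: in
            NP
              Det: that
              N: editor
        VP
          V: described
          NP
            Det: that
            N: grammar
The span 'that grammar in that editor described that grammar' is the S node built by S → NP VP.
Its mother is the CP built by CP → C S.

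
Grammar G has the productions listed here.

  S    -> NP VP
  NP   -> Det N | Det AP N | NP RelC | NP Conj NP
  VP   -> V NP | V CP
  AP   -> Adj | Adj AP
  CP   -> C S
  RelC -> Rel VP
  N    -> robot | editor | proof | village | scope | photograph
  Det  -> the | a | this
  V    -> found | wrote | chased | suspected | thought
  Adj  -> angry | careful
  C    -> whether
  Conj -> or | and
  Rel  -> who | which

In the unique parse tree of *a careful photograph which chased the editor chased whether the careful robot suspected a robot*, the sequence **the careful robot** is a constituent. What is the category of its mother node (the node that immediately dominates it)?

[S [NP [NP [Det a] [AP [Adj careful]] [N photograph]] [RelC [Rel which] [VP [V chased] [NP [Det the] [N editor]]]]] [VP [V chased] [CP [C whether] [S [NP [Det the] [AP [Adj careful]] [N robot]] [VP [V suspected] [NP [Det a] [N robot]]]]]]]
The span 'the careful robot' is the NP node built by NP → Det AP N.
Its mother is the S built by S → NP VP.

S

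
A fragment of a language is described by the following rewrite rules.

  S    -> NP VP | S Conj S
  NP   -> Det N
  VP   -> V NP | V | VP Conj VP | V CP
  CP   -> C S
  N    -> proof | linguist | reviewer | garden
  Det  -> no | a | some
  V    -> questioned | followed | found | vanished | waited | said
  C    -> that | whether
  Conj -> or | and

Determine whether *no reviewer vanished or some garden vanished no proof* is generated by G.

Grammatical

S
  S
    NP
      Det: no
      N: reviewer
    VP
      V: vanished
  Conj: or
  S
    NP
      Det: some
      N: garden
    VP
      V: vanished
      NP
        Det: no
        N: proof
The bracketing above is licensed at every node by one of the given productions, with S at the root.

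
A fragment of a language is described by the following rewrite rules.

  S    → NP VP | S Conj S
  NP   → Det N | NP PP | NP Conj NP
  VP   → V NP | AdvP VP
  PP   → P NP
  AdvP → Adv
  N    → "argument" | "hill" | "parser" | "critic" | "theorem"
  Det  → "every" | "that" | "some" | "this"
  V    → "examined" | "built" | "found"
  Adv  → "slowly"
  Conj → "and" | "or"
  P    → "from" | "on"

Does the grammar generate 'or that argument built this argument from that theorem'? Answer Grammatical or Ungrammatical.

For S → NP VP, no prefix of the string parses as an NP. The alternative S rule S → S Conj S likewise has no satisfying split.

Ungrammatical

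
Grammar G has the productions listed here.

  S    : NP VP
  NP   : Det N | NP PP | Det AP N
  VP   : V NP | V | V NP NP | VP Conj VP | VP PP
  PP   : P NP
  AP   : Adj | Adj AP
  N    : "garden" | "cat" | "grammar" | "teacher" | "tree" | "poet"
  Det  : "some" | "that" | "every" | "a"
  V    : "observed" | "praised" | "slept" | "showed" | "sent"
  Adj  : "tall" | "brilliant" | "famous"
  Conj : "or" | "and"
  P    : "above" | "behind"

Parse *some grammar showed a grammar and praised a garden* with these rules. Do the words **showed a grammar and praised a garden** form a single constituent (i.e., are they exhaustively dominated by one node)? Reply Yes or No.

[S [NP [Det some] [N grammar]] [VP [VP [V showed] [NP [Det a] [N grammar]]] [Conj and] [VP [V praised] [NP [Det a] [N garden]]]]]
The words 'showed a grammar and praised a garden' are exhaustively dominated by a single VP node (built by VP → VP Conj VP), so they form a constituent.

Yes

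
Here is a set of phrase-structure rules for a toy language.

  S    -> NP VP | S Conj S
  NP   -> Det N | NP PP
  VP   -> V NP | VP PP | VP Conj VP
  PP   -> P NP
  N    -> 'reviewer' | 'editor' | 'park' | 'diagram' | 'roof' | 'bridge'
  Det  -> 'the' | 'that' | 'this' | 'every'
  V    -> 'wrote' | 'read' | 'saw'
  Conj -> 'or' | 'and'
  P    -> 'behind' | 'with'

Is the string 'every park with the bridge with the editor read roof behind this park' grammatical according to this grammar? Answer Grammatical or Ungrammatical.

A V word can never sit immediately before an N word in any string this grammar generates, so the substring 'read roof' rules out a derivation.

Ungrammatical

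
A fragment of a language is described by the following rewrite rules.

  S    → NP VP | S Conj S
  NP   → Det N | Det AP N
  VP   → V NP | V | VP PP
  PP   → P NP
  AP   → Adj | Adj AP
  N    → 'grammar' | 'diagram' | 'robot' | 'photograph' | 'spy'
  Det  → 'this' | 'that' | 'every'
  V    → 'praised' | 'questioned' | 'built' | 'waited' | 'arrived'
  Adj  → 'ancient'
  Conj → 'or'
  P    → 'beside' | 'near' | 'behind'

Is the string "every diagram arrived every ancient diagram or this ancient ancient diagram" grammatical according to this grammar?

For S → NP VP, the only prefix that parses as NP is 'every diagram', but the remainder 'arrived every ancient diagram or this ancient ancient diagram' is not a VP under these rules. The alternative S rule S → S Conj S likewise has no satisfying split.

Ungrammatical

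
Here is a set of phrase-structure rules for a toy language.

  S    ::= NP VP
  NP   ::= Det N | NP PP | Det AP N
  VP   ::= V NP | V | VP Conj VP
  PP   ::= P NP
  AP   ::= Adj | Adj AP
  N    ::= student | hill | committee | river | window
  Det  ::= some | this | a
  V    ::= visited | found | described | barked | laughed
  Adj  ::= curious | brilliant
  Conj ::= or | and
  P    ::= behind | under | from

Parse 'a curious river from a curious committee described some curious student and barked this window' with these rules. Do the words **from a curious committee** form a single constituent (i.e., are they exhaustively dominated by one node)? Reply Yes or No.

Yes

[S [NP [NP [Det a] [AP [Adj curious]] [N river]] [PP [P from] [NP [Det a] [AP [Adj curious]] [N committee]]]] [VP [VP [V described] [NP [Det some] [AP [Adj curious]] [N student]]] [Conj and] [VP [V barked] [NP [Det this] [N window]]]]]
The words 'from a curious committee' are exhaustively dominated by a single PP node (built by PP → P NP), so they form a constituent.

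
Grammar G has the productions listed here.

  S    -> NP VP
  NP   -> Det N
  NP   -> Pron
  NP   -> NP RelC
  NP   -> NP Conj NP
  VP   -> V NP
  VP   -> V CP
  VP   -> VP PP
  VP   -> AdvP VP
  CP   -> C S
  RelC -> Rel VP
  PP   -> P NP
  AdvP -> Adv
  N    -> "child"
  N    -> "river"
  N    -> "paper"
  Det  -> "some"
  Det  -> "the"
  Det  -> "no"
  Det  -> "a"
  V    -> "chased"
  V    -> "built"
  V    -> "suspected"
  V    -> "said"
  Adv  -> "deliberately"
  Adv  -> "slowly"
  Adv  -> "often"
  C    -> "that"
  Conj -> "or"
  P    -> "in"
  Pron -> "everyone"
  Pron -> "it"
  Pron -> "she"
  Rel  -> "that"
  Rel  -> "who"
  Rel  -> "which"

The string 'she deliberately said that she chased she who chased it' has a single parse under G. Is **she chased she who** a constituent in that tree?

[S [NP [Pron she]] [VP [AdvP [Adv deliberately]] [VP [V said] [CP [C that] [S [NP [Pron she]] [VP [V chased] [NP [NP [Pron she]] [RelC [Rel who] [VP [V chased] [NP [Pron it]]]]]]]]]]]
The smallest constituent containing 'she chased she who' is the S spanning 'she chased she who chased it'; no single node in the tree dominates exactly the given words.

No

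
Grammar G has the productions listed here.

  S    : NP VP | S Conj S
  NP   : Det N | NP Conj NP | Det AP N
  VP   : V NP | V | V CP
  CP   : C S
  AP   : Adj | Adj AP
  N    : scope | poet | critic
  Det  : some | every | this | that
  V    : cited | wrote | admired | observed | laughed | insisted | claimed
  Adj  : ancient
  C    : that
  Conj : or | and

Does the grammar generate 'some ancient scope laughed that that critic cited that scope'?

Grammatical

S
  NP
    Det: some
    AP
      Adj: ancient
    N: scope
  VP
    V: laughed
    CP
      C: that
      S
        NP
          Det: that
          N: critic
        VP
          V: cited
          NP
            Det: that
            N: scope
Each bracket corresponds to one application of a listed rule, so the string is derivable from S.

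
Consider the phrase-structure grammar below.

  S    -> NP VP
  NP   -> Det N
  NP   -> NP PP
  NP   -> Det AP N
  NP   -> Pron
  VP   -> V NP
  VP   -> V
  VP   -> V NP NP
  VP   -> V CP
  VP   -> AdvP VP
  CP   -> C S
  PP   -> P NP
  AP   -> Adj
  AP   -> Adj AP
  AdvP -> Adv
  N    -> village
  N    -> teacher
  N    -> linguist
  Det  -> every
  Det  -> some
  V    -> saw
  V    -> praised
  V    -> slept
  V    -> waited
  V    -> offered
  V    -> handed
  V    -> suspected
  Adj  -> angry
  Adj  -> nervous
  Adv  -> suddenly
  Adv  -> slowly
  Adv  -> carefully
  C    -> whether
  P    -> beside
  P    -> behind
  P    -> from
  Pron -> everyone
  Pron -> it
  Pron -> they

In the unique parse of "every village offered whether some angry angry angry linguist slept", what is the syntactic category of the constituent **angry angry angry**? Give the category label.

AP

S
  NP
    Det: every
    N: village
  VP
    V: offered
    CP
      C: whether
      S
        NP
          Det: some
          AP
            Adj: angry
            AP
              Adj: angry
              AP
                Adj: angry
          N: linguist
        VP
          V: slept
The span 'angry angry angry' is the AP node built by AP → Adj AP.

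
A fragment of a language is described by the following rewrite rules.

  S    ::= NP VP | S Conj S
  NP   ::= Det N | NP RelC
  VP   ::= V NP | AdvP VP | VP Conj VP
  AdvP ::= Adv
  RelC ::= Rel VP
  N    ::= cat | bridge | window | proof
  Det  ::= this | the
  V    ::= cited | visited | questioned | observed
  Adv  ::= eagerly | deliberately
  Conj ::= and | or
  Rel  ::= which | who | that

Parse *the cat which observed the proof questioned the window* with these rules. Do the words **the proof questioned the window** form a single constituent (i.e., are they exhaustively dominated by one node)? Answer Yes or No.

No

[S [NP [NP [Det the] [N cat]] [RelC [Rel which] [VP [V observed] [NP [Det the] [N proof]]]]] [VP [V questioned] [NP [Det the] [N window]]]]
The smallest constituent containing 'the proof questioned the window' is the S spanning 'the cat which observed the proof questioned the window'; no single node in the tree dominates exactly the given words.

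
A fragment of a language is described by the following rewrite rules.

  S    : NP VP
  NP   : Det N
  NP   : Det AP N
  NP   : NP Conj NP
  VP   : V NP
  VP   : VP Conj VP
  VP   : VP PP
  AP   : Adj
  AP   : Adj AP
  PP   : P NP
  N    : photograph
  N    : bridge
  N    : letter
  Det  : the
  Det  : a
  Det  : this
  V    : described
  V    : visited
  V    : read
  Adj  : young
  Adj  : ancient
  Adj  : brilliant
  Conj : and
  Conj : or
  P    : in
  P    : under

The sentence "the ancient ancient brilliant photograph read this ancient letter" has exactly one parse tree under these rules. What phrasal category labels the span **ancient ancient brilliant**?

[S [NP [Det the] [AP [Adj ancient] [AP [Adj ancient] [AP [Adj brilliant]]]] [N photograph]] [VP [V read] [NP [Det this] [AP [Adj ancient]] [N letter]]]]
The span 'ancient ancient brilliant' is the AP node built by AP → Adj AP.

AP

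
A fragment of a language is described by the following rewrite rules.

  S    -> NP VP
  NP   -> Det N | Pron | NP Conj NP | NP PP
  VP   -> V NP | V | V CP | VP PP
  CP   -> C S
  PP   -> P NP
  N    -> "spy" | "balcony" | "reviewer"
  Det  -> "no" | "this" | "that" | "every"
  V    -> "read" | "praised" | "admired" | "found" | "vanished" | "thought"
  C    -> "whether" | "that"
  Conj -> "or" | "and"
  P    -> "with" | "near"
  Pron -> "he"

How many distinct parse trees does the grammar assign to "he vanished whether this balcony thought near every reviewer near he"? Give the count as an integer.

5

Two of the 5 distinct bracketings:
[S [NP [Pron he]] [VP [V vanished] [CP [C whether] [S [NP [Det this] [N balcony]] [VP [VP [V thought]] [PP [P near] [NP [NP [Det every] [N reviewer]] [PP [P near] [NP [Pron he]]]]]]]]]]
[S [NP [Pron he]] [VP [V vanished] [CP [C whether] [S [NP [Det this] [N balcony]] [VP [VP [VP [V thought]] [PP [P near] [NP [Det every] [N reviewer]]]] [PP [P near] [NP [Pron he]]]]]]]]
The difference turns on whether NP → NP PP is used at the relevant span, versus an alternative expansion of NP.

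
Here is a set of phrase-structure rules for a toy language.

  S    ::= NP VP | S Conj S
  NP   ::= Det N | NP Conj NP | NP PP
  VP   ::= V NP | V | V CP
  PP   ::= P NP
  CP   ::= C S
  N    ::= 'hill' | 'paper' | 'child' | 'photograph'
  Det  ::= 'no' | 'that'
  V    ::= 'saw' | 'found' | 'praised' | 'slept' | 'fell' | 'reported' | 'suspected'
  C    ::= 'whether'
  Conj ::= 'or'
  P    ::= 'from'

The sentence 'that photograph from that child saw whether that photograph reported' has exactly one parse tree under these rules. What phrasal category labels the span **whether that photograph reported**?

CP

S
  NP
    NP
      Det: that
      N: photograph
    PP
      P: from
      NP
        Det: that
        N: child
  VP
    V: saw
    CP
      C: whether
      S
        NP
          Det: that
          N: photograph
        VP
          V: reported
The span 'whether that photograph reported' is the CP node built by CP → C S.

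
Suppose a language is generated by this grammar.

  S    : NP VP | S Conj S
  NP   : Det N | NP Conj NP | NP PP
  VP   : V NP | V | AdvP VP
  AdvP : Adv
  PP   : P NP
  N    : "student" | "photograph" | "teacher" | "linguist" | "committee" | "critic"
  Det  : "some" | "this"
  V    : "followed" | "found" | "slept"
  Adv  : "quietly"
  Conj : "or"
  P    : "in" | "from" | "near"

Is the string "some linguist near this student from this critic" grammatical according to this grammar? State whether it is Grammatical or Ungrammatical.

Ungrammatical

For S → NP VP, every NP-prefix leaves a non-VP remainder: after 'some linguist' the remainder is not a VP; after 'some linguist near this student' the remainder is not a VP. The alternative S rule S → S Conj S likewise has no satisfying split.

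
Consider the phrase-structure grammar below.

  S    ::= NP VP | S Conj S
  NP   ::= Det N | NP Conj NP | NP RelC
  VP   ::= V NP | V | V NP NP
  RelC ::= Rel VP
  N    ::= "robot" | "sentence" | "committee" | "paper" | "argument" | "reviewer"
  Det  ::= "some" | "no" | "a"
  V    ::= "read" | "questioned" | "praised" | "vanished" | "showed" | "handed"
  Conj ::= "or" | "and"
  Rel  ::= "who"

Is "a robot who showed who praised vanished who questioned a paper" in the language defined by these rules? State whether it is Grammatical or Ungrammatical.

For S → NP VP, every NP-prefix leaves a non-VP remainder: after 'a robot' the remainder is not a VP; after 'a robot who showed' the remainder is not a VP; after 'a robot who showed who praised' the remainder is not a VP. The alternative S rule S → S Conj S likewise has no satisfying split.

Ungrammatical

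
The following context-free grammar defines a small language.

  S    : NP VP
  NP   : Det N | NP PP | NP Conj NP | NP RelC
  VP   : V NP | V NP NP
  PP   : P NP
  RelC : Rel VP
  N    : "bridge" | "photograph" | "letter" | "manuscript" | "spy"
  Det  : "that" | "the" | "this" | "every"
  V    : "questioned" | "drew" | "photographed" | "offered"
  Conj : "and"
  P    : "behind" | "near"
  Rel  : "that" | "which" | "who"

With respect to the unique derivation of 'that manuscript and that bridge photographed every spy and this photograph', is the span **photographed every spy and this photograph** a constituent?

[S [NP [NP [Det that] [N manuscript]] [Conj and] [NP [Det that] [N bridge]]] [VP [V photographed] [NP [NP [Det every] [N spy]] [Conj and] [NP [Det this] [N photograph]]]]]
The words 'photographed every spy and this photograph' are exhaustively dominated by a single VP node (built by VP → V NP), so they form a constituent.

Yes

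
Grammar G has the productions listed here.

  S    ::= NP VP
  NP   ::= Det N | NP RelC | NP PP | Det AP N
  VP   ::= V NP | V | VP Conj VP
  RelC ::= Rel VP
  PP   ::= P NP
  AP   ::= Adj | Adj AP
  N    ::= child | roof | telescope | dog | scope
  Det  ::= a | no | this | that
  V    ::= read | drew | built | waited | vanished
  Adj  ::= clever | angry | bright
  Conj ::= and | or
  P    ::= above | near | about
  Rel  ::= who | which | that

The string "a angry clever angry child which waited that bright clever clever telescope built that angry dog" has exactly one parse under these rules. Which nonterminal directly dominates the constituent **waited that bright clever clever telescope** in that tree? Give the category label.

[S [NP [NP [Det a] [AP [Adj angry] [AP [Adj clever] [AP [Adj angry]]]] [N child]] [RelC [Rel which] [VP [V waited] [NP [Det that] [AP [Adj bright] [AP [Adj clever] [AP [Adj clever]]]] [N telescope]]]]] [VP [V built] [NP [Det that] [AP [Adj angry]] [N dog]]]]
The span 'waited that bright clever clever telescope' is the VP node built by VP → V NP.
Its mother is the RelC built by RelC → Rel VP.

RelC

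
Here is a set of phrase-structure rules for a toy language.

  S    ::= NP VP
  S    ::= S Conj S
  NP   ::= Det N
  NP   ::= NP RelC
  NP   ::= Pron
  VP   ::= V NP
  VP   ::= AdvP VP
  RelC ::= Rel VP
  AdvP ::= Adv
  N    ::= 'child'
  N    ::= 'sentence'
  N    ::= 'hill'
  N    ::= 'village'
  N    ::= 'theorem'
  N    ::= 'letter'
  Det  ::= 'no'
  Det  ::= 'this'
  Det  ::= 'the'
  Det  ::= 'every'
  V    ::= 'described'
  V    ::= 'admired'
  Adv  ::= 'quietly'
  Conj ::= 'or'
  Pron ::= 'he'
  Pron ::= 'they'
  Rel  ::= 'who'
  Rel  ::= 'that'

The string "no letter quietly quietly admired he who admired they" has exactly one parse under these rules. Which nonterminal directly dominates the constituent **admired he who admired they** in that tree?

VP

[S [NP [Det no] [N letter]] [VP [AdvP [Adv quietly]] [VP [AdvP [Adv quietly]] [VP [V admired] [NP [NP [Pron he]] [RelC [Rel who] [VP [V admired] [NP [Pron they]]]]]]]]]
The span 'admired he who admired they' is the VP node built by VP → V NP.
Its mother is the VP built by VP → AdvP VP.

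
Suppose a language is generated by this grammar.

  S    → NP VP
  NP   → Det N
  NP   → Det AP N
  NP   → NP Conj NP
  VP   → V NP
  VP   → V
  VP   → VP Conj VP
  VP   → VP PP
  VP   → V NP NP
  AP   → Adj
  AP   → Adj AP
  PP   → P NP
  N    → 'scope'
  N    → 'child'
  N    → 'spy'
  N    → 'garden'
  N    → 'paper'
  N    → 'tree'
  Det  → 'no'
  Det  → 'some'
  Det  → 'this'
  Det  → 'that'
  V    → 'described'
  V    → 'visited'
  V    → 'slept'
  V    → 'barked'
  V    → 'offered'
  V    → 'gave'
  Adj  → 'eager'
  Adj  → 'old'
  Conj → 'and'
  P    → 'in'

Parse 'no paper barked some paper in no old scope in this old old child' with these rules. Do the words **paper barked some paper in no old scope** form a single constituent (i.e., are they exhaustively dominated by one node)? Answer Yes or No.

[S [NP [Det no] [N paper]] [VP [VP [VP [V barked] [NP [Det some] [N paper]]] [PP [P in] [NP [Det no] [AP [Adj old]] [N scope]]]] [PP [P in] [NP [Det this] [AP [Adj old] [AP [Adj old]]] [N child]]]]]
The smallest constituent containing 'paper barked some paper in no old scope' is the S spanning 'no paper barked some paper in no old scope in this old old child'; no single node in the tree dominates exactly the given words.

No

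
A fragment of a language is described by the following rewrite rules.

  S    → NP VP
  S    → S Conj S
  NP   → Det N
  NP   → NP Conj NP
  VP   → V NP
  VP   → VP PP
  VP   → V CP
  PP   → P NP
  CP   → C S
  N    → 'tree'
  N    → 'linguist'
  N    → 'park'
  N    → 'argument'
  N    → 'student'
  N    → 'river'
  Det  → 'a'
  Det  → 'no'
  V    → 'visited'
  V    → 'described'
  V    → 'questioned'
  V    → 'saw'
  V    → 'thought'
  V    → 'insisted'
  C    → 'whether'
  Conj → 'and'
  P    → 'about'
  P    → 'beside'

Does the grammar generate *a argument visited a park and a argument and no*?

Ungrammatical

For S → NP VP, the only prefix that parses as NP is 'a argument', but the remainder 'visited a park and a argument and no' is not a VP under these rules. The alternative S rule S → S Conj S likewise has no satisfying split.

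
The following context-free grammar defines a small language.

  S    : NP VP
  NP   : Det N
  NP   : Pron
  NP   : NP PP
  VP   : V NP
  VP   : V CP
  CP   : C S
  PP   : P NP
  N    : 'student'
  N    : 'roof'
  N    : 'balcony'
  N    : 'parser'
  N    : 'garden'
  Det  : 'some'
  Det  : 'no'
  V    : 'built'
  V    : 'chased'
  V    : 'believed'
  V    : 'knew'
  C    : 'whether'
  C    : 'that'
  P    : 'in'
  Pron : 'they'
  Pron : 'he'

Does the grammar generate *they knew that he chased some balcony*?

S
  NP
    Pron: they
  VP
    V: knew
    CP
      C: that
      S
        NP
          Pron: he
        VP
          V: chased
          NP
            Det: some
            N: balcony
Every word is introduced by a lexical rule and the phrasal rules combine the resulting categories into a single S.

Grammatical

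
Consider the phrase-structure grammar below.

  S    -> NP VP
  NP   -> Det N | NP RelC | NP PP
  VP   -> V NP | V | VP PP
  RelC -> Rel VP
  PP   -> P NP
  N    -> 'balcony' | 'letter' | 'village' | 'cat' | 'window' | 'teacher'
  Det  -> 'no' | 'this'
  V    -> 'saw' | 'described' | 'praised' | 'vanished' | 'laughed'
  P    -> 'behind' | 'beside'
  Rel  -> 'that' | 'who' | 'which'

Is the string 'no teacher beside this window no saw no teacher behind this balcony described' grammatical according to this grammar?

An N word can never sit immediately before a Det word in any string this grammar generates, so the substring 'window no' rules out a derivation.

Ungrammatical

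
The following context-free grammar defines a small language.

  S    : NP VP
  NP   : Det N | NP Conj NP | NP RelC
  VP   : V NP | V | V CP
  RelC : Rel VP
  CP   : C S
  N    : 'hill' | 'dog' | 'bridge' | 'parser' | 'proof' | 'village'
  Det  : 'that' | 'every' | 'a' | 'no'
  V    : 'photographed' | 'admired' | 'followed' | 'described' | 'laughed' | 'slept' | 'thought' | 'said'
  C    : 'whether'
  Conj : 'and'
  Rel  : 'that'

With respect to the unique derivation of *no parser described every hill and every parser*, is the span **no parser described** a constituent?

[S [NP [Det no] [N parser]] [VP [V described] [NP [NP [Det every] [N hill]] [Conj and] [NP [Det every] [N parser]]]]]
The smallest constituent containing 'no parser described' is the S spanning 'no parser described every hill and every parser'; no single node in the tree dominates exactly the given words.

No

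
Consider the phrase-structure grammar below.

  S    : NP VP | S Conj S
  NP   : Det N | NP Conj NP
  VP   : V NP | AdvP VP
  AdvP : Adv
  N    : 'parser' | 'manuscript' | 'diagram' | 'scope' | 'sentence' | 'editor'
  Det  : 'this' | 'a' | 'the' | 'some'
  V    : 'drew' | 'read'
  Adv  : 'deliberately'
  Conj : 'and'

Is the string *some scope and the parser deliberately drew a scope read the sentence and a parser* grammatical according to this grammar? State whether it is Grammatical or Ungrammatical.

Ungrammatical

For S → NP VP, every NP-prefix leaves a non-VP remainder: after 'some scope' the remainder is not a VP; after 'some scope and the parser' the remainder is not a VP. The alternative S rule S → S Conj S likewise has no satisfying split.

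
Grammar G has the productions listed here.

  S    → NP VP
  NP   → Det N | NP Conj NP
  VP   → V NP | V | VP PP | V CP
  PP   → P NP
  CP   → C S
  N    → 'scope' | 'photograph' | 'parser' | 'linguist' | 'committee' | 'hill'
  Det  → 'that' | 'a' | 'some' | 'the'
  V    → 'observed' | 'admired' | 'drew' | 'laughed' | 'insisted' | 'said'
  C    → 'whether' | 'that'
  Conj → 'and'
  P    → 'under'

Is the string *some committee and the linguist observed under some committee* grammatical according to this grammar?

Grammatical

S
  NP
    NP
      Det: some
      N: committee
    Conj: and
    NP
      Det: the
      N: linguist
  VP
    VP
      V: observed
    PP
      P: under
      NP
        Det: some
        N: committee
The bracketing above is licensed at every node by one of the given productions, with S at the root.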